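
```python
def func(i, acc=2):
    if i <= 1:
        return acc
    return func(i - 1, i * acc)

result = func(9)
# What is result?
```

Accumulator trace (n, acc): (9, 2) -> (8, 18) -> (7, 144) -> (6, 1008) -> (5, 6048) -> (4, 30240) -> (3, 120960) -> (2, 362880) -> (1, 725760) -> return 725760

Answer: 725760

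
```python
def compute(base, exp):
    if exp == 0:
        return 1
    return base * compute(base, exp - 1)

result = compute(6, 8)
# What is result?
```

compute(6, 8) = 6 * 6 * 6 * 6 * 6 * 6 * 6 * 6 = 1679616

Answer: 1679616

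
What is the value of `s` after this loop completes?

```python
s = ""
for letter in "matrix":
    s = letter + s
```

Reverse 'matrix'
`s` takes the values: "" → "m" → "am" → "tam" → "rtam" → "irtam" → "xirtam"

Answer: "xirtam"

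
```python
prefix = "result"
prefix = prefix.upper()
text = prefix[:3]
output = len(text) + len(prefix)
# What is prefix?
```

Trace:
`prefix = "result"` → prefix = 'result'
`prefix = prefix.upper()` → prefix = 'RESULT'
`text = prefix[:3]` → text = 'RES'
`output = len(text) + len(prefix)` → output = 9
So prefix = 'RESULT'

Answer: 'RESULT'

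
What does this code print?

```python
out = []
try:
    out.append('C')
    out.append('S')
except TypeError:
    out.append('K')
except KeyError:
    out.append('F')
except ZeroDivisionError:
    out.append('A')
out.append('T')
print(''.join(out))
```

Execution trace: 'C' (try body) → 'S' (try body, no exception) → 'T' (after the try/except). Output: CST

Answer: CST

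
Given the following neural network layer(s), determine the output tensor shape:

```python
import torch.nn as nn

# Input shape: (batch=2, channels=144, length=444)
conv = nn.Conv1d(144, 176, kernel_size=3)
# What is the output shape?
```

Input: (2, 144, 444) -> Output: (2, 176, 442)

Answer: (2, 176, 442)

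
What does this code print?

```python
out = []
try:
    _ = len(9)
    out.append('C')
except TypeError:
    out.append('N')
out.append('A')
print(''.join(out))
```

Execution trace: 'N' (except TypeError) → 'A' (after the try/except). Output: NA

Answer: NA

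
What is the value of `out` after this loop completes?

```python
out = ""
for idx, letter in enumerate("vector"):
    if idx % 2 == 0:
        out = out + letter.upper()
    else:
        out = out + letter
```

Uppercase even positions in 'vector'
`out` takes the values: "" → "V" → "Ve" → "VeC" → "VeCt" → "VeCtO" → "VeCtOr"

Answer: "VeCtOr"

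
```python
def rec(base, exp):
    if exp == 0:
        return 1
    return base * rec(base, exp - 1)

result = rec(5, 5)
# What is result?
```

rec(5, 5) = 5 * 5 * 5 * 5 * 5 = 3125

Answer: 3125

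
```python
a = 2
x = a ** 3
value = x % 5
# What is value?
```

Trace:
`a = 2` → a = 2
`x = a ** 3` → x = 8
`value = x % 5` → value = 3
So value = 3

Answer: 3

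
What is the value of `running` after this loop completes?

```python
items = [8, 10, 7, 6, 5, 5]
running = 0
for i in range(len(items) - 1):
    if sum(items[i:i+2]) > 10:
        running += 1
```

Count windows with sum > 10
`running` takes the values: 0 → 1 → 2 → 3 → 4

Answer: 4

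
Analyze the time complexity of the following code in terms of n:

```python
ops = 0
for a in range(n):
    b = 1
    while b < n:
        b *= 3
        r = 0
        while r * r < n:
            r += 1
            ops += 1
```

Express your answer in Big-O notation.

Each loop level contributes: n × log n × √n. Multiplying the contributions gives O(n√n log n).

Answer: O(n√n log n)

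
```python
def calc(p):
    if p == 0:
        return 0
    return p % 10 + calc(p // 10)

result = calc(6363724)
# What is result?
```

Sum of digits of 6363724: 4 + 2 + 7 + 3 + 6 + 3 + 6 = 31

Answer: 31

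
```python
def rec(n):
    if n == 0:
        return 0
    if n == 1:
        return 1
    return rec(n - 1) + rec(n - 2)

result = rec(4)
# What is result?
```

Build up from base cases: rec(0)=0, rec(1)=1, rec(2)=1, rec(3)=2, rec(4)=3

Answer: 3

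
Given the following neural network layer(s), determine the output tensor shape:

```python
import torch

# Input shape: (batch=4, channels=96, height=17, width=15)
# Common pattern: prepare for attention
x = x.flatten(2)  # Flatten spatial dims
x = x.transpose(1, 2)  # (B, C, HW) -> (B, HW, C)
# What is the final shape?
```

Input: (4, 96, 17, 15) -> after flatten(2): (4, 96, 255) -> Output: (4, 255, 96)

Answer: (4, 255, 96)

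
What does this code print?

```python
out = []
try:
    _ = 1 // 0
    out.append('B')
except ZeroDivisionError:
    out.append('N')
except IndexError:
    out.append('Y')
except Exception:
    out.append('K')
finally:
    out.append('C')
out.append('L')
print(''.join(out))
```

Execution trace: 'N' (except ZeroDivisionError) → 'C' (finally) → 'L' (after the try/except). Output: NCL

Answer: NCL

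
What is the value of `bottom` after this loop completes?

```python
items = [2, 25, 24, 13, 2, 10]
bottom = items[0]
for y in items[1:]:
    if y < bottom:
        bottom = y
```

Minimum of [2, 25, 24, 13, 2, 10]
`bottom` takes the values: 2

Answer: 2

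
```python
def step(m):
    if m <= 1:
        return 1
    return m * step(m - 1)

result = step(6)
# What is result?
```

step(6) = 6 * 5 * 4 * 3 * 2 * 1 = 720

Answer: 720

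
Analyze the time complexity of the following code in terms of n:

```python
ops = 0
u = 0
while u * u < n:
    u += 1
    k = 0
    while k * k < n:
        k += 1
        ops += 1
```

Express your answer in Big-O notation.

Each loop level contributes: √n × √n. Multiplying the contributions gives O(n).

Answer: O(n)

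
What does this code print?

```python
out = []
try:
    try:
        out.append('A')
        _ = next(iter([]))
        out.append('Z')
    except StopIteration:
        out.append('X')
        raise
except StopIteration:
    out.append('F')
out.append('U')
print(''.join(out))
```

Execution trace: 'A' (inner try body) → 'X' (inner except StopIteration) → 'F' (outer except StopIteration) → 'U' (after the try/except). Output: AXFU

Answer: AXFU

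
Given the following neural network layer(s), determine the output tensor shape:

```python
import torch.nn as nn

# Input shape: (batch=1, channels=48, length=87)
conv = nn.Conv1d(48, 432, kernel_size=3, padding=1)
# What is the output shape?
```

Input: (1, 48, 87) -> Output: (1, 432, 87)

Answer: (1, 432, 87)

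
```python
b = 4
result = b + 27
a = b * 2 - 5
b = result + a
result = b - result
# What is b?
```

Trace:
`b = 4` → b = 4
`result = b + 27` → result = 31
`a = b * 2 - 5` → a = 3
`b = result + a` → b = 34
`result = b - result` → result = 3
So b = 34

Answer: 34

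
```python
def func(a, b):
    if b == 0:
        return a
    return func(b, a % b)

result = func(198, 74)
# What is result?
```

func(198, 74) -> func(74, 50) -> func(50, 24) -> func(24, 2) -> func(2, 0) -> 2

Answer: 2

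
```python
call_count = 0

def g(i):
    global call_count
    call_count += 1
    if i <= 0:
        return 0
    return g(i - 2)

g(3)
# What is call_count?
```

Linear recursion stepping by 2: 3 calls from i=3 down to ≤0.

Answer: 3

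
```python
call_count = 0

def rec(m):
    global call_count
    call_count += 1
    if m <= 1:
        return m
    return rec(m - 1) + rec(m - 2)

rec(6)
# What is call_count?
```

Calls(m) = 1 + Calls(m-1) + Calls(m-2); Calls(0)=Calls(1)=1. For m=6 this gives 25.

Answer: 25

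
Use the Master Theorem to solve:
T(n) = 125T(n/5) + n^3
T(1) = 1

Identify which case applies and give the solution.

a=125, b=5, f(n)=n^3. log_5(125) = 3. Since c=3 = 3, Case 2 applies: T(n) = Θ(n^log_b(a) · log n) = O(n^3 log n).

Answer: O(n^3 log n) - Case 2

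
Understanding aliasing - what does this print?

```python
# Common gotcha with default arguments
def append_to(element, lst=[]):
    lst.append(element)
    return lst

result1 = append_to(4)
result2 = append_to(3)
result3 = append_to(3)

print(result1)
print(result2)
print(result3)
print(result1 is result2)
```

Key concept: mutable default argument gotcha.
Step by step:
`result1 = append_to(4)` → result1 = [4]
`result2 = append_to(3)` → result1 = [4, 3] (same object as result2); result2 = [4, 3] (same object as result1)
`result3 = append_to(3)` → result1 = [4, 3, 3] (same object as result2, result3); result2 = [4, 3, 3] (same object as result1, result3); result3 = [4, 3, 3] (same object as result1, result2)
`print(result1)` → prints [4, 3, 3]
`print(result2)` → prints [4, 3, 3]
`print(result3)` → prints [4, 3, 3]
`print(result1 is result2)` → prints True

Answer:
[4, 3, 3]
[4, 3, 3]
[4, 3, 3]
True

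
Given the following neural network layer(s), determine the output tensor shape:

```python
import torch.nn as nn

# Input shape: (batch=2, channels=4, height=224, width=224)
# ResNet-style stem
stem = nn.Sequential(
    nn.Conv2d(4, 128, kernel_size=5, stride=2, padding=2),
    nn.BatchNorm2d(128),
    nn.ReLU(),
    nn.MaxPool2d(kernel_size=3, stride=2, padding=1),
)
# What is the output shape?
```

Input: (2, 4, 224, 224) -> after Conv2d 5x5 stride=2: (2, 128, 112, 112) -> Output: (2, 128, 56, 56)

Answer: (2, 128, 56, 56)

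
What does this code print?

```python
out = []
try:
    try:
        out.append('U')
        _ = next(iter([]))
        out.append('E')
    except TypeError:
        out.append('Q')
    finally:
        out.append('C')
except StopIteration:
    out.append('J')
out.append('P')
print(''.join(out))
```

Execution trace: 'U' (try body) → 'C' (finally) → 'J' (outer except StopIteration) → 'P' (after the try/except). Output: UCJP

Answer: UCJP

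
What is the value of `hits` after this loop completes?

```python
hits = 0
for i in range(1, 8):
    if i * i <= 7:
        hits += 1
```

Count numbers where i² ≤ 7
`hits` takes the values: 0 → 1 → 2

Answer: 2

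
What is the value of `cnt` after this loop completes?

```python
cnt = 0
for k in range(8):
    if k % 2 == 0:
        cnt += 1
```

Count numbers divisible by 2 in range(8)
`cnt` takes the values: 0 → 1 → 2 → 3 → 4

Answer: 4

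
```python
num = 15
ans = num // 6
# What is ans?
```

Trace:
`num = 15` → num = 15
`ans = num // 6` → ans = 2
So ans = 2

Answer: 2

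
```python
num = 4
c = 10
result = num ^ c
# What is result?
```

Trace:
`num = 4` → num = 4
`c = 10` → c = 10
`result = num ^ c` → result = 14
So result = 14

Answer: 14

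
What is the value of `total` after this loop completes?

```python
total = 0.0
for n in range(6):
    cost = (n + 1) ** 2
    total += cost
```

Sum of squared losses 1² + 2² + ... + 6²
`total` takes the values: 0.0 → 1.0 → 5.0 → 14.0 → 30.0 → 55.0 → 91.0

Answer: 91.0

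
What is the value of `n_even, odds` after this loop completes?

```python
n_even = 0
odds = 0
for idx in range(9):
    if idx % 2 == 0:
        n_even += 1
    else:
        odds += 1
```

Count evens and odds in range(9)
`n_even, odds` takes the values: (0, 0) → (1, 0) → (1, 1) → (2, 1) → (2, 2) → (3, 2) → (3, 3) → (4, 3) → (4, 4) → (5, 4)

Answer: 5, 4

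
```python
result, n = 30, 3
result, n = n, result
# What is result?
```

Trace:
`result, n = 30, 3` → result = 30; n = 3
`result, n = n, result` → result = 3; n = 30
So result = 3

Answer: 3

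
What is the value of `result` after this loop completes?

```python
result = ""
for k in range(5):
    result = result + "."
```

Repeat '.' 5 times
`result` takes the values: "" → "." → ".." → "..." → "...." → "....."

Answer: "....."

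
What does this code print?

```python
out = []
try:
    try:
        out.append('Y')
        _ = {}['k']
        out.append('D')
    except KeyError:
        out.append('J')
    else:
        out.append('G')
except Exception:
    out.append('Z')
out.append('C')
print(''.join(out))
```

Execution trace: 'Y' (inner try body) → 'J' (inner except KeyError) → 'C' (after the try/except). Output: YJC

Answer: YJC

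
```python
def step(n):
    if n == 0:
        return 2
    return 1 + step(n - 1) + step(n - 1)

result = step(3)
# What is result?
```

step(n) = 1 + 2·step(n-1), step(0)=2. Closed form: (2+1)·2^3 - 1 = 23.

Answer: 23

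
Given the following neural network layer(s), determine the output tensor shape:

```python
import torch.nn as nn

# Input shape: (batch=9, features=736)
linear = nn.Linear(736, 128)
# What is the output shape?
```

Input: (9, 736) -> Output: (9, 128)

Answer: (9, 128)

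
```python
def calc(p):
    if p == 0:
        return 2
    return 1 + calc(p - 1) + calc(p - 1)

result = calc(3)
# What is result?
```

calc(p) = 1 + 2·calc(p-1), calc(0)=2. Closed form: (2+1)·2^3 - 1 = 23.

Answer: 23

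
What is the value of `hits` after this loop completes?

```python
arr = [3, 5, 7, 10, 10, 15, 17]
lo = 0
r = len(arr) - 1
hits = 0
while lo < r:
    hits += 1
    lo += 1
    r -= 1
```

Iterations until pointers meet (list length 7)
`hits` takes the values: 0 → 1 → 2 → 3

Answer: 3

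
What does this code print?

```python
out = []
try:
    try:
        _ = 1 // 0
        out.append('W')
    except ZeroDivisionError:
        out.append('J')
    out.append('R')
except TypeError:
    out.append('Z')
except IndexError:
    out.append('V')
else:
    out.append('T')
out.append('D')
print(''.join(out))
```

Execution trace: 'J' (inner except ZeroDivisionError) → 'R' (try body, no exception) → 'T' (else) → 'D' (after the try/except). Output: JRTD

Answer: JRTD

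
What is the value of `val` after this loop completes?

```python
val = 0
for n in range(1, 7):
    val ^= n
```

XOR of 1 to 6
`val` takes the values: 0 → 1 → 3 → 0 → 4 → 1 → 7

Answer: 7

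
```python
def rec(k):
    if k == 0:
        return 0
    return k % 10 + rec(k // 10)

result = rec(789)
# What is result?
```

Sum of digits of 789: 9 + 8 + 7 = 24

Answer: 24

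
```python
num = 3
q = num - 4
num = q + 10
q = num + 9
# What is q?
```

Trace:
`num = 3` → num = 3
`q = num - 4` → q = -1
`num = q + 10` → num = 9
`q = num + 9` → q = 18
So q = 18

Answer: 18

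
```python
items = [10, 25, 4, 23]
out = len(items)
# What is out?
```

Trace:
`items = [10, 25, 4, 23]` → items = [10, 25, 4, 23]
`out = len(items)` → out = 4
So out = 4

Answer: 4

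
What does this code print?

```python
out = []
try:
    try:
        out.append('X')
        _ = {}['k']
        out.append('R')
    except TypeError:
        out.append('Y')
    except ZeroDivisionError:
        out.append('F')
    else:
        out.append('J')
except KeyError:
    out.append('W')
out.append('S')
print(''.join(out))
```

Execution trace: 'X' (inner try body) → 'W' (outer except KeyError) → 'S' (after the try/except). Output: XWS

Answer: XWS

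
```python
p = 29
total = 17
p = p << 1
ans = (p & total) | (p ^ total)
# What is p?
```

Trace:
`p = 29` → p = 29
`total = 17` → total = 17
`p = p << 1` → p = 58
`ans = (p & total) | (p ^ total)` → ans = 59
So p = 58

Answer: 58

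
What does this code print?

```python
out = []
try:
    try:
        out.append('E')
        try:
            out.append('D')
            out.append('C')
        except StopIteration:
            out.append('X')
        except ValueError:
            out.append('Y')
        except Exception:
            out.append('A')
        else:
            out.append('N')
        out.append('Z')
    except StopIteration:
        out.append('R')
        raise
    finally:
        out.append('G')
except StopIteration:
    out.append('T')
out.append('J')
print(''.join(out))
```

Execution trace: 'E' (try body) → 'D' (inner try body) → 'C' (inner try body, no exception) → 'N' (inner else) → 'Z' (try body, no exception) → 'G' (finally) → 'J' (after the try/except). Output: EDCNZGJ

Answer: EDCNZGJ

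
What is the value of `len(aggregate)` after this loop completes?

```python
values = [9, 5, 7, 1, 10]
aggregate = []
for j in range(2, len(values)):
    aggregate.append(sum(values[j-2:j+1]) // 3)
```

Number of 3-element averages
`aggregate` takes the values: [] → [7] → [7, 4] → [7, 4, 6]
So `len(aggregate)` = 3

Answer: 3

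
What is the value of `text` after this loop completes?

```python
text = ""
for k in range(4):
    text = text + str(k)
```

Concatenate digits 0 to 3
`text` takes the values: "" → "0" → "01" → "012" → "0123"

Answer: "0123"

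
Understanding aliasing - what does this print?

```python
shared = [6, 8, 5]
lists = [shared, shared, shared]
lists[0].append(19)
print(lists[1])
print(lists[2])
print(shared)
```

Key concept: list of same reference.
Step by step:
`shared = [6, 8, 5]` → shared = [6, 8, 5]
`lists = [shared, shared, shared]` → lists = [[6, 8, 5], [6, 8, 5], [6, 8, 5]]
`lists[0].append(19)` → shared = [6, 8, 5, 19]; lists = [[6, 8, 5, 19], [6, 8, 5, 19], [6, 8, 5, 19]]
`print(lists[1])` → prints [6, 8, 5, 19]
`print(lists[2])` → prints [6, 8, 5, 19]
`print(shared)` → prints [6, 8, 5, 19]

Answer:
[6, 8, 5, 19]
[6, 8, 5, 19]
[6, 8, 5, 19]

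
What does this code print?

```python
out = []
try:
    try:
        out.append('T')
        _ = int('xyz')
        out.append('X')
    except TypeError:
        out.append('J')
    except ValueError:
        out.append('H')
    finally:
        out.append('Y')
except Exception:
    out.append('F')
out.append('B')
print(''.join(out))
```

Execution trace: 'T' (inner try body) → 'H' (inner except ValueError) → 'Y' (inner finally) → 'B' (after the try/except). Output: THYB

Answer: THYB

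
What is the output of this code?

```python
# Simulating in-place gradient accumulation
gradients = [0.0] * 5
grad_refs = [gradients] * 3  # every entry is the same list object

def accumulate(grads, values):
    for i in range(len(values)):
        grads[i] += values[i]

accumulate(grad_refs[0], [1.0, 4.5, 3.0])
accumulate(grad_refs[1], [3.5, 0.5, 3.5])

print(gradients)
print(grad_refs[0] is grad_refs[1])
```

Key concept: gradient accumulation aliasing.
Step by step:
`gradients = [0.0] * 5` → gradients = [0.0, 0.0, 0.0, 0.0, 0.0]
`grad_refs = [gradients] * 3` → grad_refs = [[0.0, 0.0, 0.0, 0.0, 0.0], [0.0, 0.0, 0.0, 0.0, 0.0], [0.0, 0.0, 0.0, 0.0, 0.0]]
`accumulate(grad_refs[0], [1.0, 4.5, 3.0])` → gradients = [1.0, 4.5, 3.0, 0.0, 0.0]; grad_refs = [[1.0, 4.5, 3.0, 0.0, 0.0], [1.0, 4.5, 3.0, 0.0, 0.0], [1.0, 4.5, 3.0, 0.0, 0.0]]
`accumulate(grad_refs[1], [3.5, 0.5, 3.5])` → gradients = [4.5, 5.0, 6.5, 0.0, 0.0]; grad_refs = [[4.5, 5.0, 6.5, 0.0, 0.0], [4.5, 5.0, 6.5, 0.0, 0.0], [4.5, 5.0, 6.5, 0.0, 0.0]]
`print(gradients)` → prints [4.5, 5.0, 6.5, 0.0, 0.0]
`print(grad_refs[0] is grad_refs[1])` → prints True

Answer:
[4.5, 5.0, 6.5, 0.0, 0.0]
True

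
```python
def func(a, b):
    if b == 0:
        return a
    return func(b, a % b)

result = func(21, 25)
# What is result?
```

func(21, 25) -> func(25, 21) -> func(21, 4) -> func(4, 1) -> func(1, 0) -> 1

Answer: 1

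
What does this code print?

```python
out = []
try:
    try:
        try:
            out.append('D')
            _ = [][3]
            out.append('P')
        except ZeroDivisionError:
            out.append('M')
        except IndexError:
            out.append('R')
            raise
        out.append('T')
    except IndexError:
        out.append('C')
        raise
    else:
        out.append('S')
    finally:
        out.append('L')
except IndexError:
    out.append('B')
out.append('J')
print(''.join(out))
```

Execution trace: 'D' (inner try body) → 'R' (inner except IndexError) → 'C' (except IndexError) → 'L' (finally) → 'B' (outer except IndexError) → 'J' (after the try/except). Output: DRCLBJ

Answer: DRCLBJ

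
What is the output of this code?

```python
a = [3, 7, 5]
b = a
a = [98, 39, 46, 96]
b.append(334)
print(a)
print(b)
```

Key concept: rebinding vs mutation: a is rebound to a new list, b still points at the original.
Step by step:
`a = [3, 7, 5]` → a = [3, 7, 5]
`b = a` → b = [3, 7, 5] (same object as a)
`a = [98, 39, 46, 96]` → a = [98, 39, 46, 96]
`b.append(334)` → b = [3, 7, 5, 334]
`print(a)` → prints [98, 39, 46, 96]
`print(b)` → prints [3, 7, 5, 334]

Answer:
[98, 39, 46, 96]
[3, 7, 5, 334]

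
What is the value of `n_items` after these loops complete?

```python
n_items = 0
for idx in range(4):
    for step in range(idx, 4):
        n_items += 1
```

Upper triangle: 4 + 3 + ... + 1
`n_items` takes the values: 0 → 1 → 2 → 3 → 4 → 5 → 6 → 7 → 8 → 9 → 10

Answer: 10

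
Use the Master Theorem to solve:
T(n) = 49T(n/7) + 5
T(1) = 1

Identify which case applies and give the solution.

a=49, b=7, f(n)=5. log_7(49) = 2. Since c=0 < 2, Case 1 applies: T(n) = Θ(n^log_b(a)) = O(n^2).

Answer: O(n^2) - Case 1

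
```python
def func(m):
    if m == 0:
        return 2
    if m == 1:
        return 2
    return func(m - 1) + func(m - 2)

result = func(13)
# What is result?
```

Build up from base cases: func(0)=2, func(1)=2, func(2)=4, func(3)=6, func(4)=10, func(5)=16, func(6)=26, ..., func(13)=754

Answer: 754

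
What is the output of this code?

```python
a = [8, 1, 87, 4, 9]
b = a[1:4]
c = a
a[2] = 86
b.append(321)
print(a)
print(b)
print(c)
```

Key concept: slice vs alias.
Step by step:
`a = [8, 1, 87, 4, 9]` → a = [8, 1, 87, 4, 9]
`b = a[1:4]` → b = [1, 87, 4]
`c = a` → c = [8, 1, 87, 4, 9] (same object as a)
`a[2] = 86` → a = [8, 1, 86, 4, 9] (same object as c); c = [8, 1, 86, 4, 9] (same object as a)
`b.append(321)` → b = [1, 87, 4, 321]
`print(a)` → prints [8, 1, 86, 4, 9]
`print(b)` → prints [1, 87, 4, 321]
`print(c)` → prints [8, 1, 86, 4, 9]

Answer:
[8, 1, 86, 4, 9]
[1, 87, 4, 321]
[8, 1, 86, 4, 9]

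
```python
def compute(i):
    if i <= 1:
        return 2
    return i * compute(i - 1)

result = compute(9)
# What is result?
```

compute(9) = 9 * 8 * 7 * 6 * 5 * 4 * 3 * 2 * 2 = 725760

Answer: 725760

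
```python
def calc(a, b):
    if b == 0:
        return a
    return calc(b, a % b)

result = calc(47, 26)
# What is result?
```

calc(47, 26) -> calc(26, 21) -> calc(21, 5) -> calc(5, 1) -> calc(1, 0) -> 1

Answer: 1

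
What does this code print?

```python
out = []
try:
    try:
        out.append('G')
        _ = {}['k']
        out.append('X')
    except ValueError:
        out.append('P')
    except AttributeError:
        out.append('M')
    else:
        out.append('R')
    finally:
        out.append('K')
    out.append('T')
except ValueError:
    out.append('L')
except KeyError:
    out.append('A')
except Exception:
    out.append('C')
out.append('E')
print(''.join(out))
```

Execution trace: 'G' (inner try body) → 'K' (inner finally) → 'A' (except KeyError) → 'E' (after the try/except). Output: GKAE

Answer: GKAE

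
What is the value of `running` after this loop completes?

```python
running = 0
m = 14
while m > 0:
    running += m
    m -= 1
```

Sum 14 down to 1
`running` takes the values: 0 → 14 → 27 → 39 → 50 → 60 → 69 → 77 → 84 → 90 → 95 → 99 → 102 → 104 → 105

Answer: 105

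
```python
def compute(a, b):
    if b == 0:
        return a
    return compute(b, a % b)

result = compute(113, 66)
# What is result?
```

compute(113, 66) -> compute(66, 47) -> compute(47, 19) -> compute(19, 9) -> compute(9, 1) -> compute(1, 0) -> 1

Answer: 1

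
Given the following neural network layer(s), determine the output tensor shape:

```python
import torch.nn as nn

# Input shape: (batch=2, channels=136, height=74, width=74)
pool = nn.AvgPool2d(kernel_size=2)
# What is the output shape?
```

Input: (2, 136, 74, 74) -> Output: (2, 136, 37, 37)

Answer: (2, 136, 37, 37)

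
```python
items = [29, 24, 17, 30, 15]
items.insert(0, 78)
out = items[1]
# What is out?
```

Trace:
`items = [29, 24, 17, 30, 15]` → items = [29, 24, 17, 30, 15]
`items.insert(0, 78)` → items = [78, 29, 24, 17, 30, 15]
`out = items[1]` → out = 29
So out = 29

Answer: 29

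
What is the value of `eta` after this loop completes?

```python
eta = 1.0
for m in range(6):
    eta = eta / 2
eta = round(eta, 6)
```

Halving LR 6 times: 1 / 2^6
`eta` takes the values: 1.0 → 0.5 → 0.25 → 0.125 → 0.0625 → 0.03125 → 0.015625

Answer: 0.015625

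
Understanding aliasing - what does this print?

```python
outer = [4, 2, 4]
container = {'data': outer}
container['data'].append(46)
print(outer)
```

Key concept: dict holds reference to list.
Step by step:
`outer = [4, 2, 4]` → outer = [4, 2, 4]
`container = {'data': outer}` → container = {'data': [4, 2, 4]}
`container['data'].append(46)` → outer = [4, 2, 4, 46]; container = {'data': [4, 2, 4, 46]}
`print(outer)` → prints [4, 2, 4, 46]

Answer: [4, 2, 4, 46]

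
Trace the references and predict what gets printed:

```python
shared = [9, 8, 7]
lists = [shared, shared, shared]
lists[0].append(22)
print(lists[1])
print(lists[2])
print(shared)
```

Key concept: list of same reference.
Step by step:
`shared = [9, 8, 7]` → shared = [9, 8, 7]
`lists = [shared, shared, shared]` → lists = [[9, 8, 7], [9, 8, 7], [9, 8, 7]]
`lists[0].append(22)` → shared = [9, 8, 7, 22]; lists = [[9, 8, 7, 22], [9, 8, 7, 22], [9, 8, 7, 22]]
`print(lists[1])` → prints [9, 8, 7, 22]
`print(lists[2])` → prints [9, 8, 7, 22]
`print(shared)` → prints [9, 8, 7, 22]

Answer:
[9, 8, 7, 22]
[9, 8, 7, 22]
[9, 8, 7, 22]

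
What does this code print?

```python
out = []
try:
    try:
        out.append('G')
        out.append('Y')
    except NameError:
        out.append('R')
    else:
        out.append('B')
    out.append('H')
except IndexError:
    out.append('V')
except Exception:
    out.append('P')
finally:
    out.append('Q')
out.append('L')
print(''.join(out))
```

Execution trace: 'G' (inner try body) → 'Y' (inner try body, no exception) → 'B' (inner else) → 'H' (try body, no exception) → 'Q' (finally) → 'L' (after the try/except). Output: GYBHQL

Answer: GYBHQL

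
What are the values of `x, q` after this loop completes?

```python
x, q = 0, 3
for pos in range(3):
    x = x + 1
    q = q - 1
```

x goes 0→3, q goes 3→0
`x, q` takes the values: (0, 3) → (1, 3) → (1, 2) → (2, 2) → (2, 1) → (3, 1) → (3, 0)

Answer: 3, 0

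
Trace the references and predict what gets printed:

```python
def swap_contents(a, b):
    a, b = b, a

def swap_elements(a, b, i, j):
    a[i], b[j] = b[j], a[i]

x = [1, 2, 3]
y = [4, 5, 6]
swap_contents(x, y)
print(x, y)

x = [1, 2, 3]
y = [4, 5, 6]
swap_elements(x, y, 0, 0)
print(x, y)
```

Key concept: parameter rebinding vs mutation.
Step by step:
`x = [1, 2, 3]` → x = [1, 2, 3]
`y = [4, 5, 6]` → y = [4, 5, 6]
`swap_contents(x, y)` → no visible change to tracked variables
`print(x, y)` → prints [1, 2, 3] [4, 5, 6]
`x = [1, 2, 3]` → x = [1, 2, 3]
`y = [4, 5, 6]` → y = [4, 5, 6]
`swap_elements(x, y, 0, 0)` → x = [4, 2, 3]; y = [1, 5, 6]
`print(x, y)` → prints [4, 2, 3] [1, 5, 6]

Answer:
[1, 2, 3] [4, 5, 6]
[4, 2, 3] [1, 5, 6]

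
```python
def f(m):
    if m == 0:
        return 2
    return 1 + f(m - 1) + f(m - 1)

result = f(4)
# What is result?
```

f(m) = 1 + 2·f(m-1), f(0)=2. Closed form: (2+1)·2^4 - 1 = 47.

Answer: 47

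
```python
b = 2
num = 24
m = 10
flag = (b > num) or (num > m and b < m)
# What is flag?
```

Trace:
`b = 2` → b = 2
`num = 24` → num = 24
`m = 10` → m = 10
`flag = (b > num) or (num > m and b < m)` → flag = True
So flag = True

Answer: True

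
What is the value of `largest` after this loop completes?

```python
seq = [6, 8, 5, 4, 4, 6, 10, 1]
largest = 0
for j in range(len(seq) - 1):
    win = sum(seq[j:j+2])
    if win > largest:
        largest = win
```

Max sum of 2-element window in [6, 8, 5, 4, 4, 6, 10, 1]
`largest` takes the values: 0 → 14 → 16

Answer: 16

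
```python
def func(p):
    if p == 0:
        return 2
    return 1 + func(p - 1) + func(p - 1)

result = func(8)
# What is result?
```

func(p) = 1 + 2·func(p-1), func(0)=2. Closed form: (2+1)·2^8 - 1 = 767.

Answer: 767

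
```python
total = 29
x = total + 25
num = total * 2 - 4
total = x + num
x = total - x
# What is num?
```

Trace:
`total = 29` → total = 29
`x = total + 25` → x = 54
`num = total * 2 - 4` → num = 54
`total = x + num` → total = 108
`x = total - x` → x = 54
So num = 54

Answer: 54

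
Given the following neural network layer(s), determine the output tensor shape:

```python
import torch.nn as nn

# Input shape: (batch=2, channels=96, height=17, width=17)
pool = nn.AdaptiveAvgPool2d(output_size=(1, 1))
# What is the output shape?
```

Input: (2, 96, 17, 17) -> Output: (2, 96, 1, 1)

Answer: (2, 96, 1, 1)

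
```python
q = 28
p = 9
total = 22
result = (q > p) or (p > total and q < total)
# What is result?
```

Trace:
`q = 28` → q = 28
`p = 9` → p = 9
`total = 22` → total = 22
`result = (q > p) or (p > total and q < total)` → result = True
So result = True

Answer: True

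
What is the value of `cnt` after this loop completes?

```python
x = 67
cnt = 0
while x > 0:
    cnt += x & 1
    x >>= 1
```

Count set bits in 67 (binary: 0b1000011)
`cnt` takes the values: 0 → 1 → 2 → 3

Answer: 3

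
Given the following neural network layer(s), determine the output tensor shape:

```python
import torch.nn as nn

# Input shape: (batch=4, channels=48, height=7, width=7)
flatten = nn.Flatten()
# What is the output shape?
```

Input: (4, 48, 7, 7) -> Output: (4, 2352)

Answer: (4, 2352)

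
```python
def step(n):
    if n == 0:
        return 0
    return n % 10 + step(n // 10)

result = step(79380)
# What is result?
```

Sum of digits of 79380: 0 + 8 + 3 + 9 + 7 = 27

Answer: 27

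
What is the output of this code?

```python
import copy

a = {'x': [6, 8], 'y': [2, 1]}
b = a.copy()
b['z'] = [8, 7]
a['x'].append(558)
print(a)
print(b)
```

Key concept: shallow copy of dict with mutable values.
Step by step:
`a = {'x': [6, 8], 'y': [2, 1]}` → a = {'x': [6, 8], 'y': [2, 1]}
`b = a.copy()` → b = {'x': [6, 8], 'y': [2, 1]}
`b['z'] = [8, 7]` → b = {'x': [6, 8], 'y': [2, 1], 'z': [8, 7]}
`a['x'].append(558)` → a = {'x': [6, 8, 558], 'y': [2, 1]}; b = {'x': [6, 8, 558], 'y': [2, 1], 'z': [8, 7]}
`print(a)` → prints {'x': [6, 8, 558], 'y': [2, 1]}
`print(b)` → prints {'x': [6, 8, 558], 'y': [2, 1], 'z': [8, 7]}

Answer:
{'x': [6, 8, 558], 'y': [2, 1]}
{'x': [6, 8, 558], 'y': [2, 1], 'z': [8, 7]}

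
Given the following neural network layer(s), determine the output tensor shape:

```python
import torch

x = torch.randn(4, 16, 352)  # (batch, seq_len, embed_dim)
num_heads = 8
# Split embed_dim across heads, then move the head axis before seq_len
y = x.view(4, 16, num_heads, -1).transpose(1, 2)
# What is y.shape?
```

Input: (4, 16, 352) -> head_dim = 352 // 8 = 44; after view: (4, 16, 8, 44) -> after transpose(1, 2): (4, 8, 16, 44) -> Output: (4, 8, 16, 44)

Answer: (4, 8, 16, 44)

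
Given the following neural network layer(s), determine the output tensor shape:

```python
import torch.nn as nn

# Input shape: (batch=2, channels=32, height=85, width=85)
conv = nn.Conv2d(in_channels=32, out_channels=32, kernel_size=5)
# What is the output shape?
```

Input: (2, 32, 85, 85) -> Output: (2, 32, 81, 81)

Answer: (2, 32, 81, 81)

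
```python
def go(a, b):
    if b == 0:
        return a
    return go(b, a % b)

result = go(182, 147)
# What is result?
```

go(182, 147) -> go(147, 35) -> go(35, 7) -> go(7, 0) -> 7

Answer: 7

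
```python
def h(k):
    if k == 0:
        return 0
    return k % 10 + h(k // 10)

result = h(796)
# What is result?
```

Sum of digits of 796: 6 + 9 + 7 = 22

Answer: 22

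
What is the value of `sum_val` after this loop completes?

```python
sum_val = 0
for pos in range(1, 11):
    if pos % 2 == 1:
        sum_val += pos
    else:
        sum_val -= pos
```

Add odd, subtract even
`sum_val` takes the values: 0 → 1 → -1 → 2 → -2 → 3 → -3 → 4 → -4 → 5 → -5

Answer: -5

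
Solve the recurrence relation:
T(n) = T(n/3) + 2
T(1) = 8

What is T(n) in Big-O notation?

Each step divides n by 3 and adds 2. After log_3(n) steps we reach T(1)=8. So T(n) = 2·log_3(n) + 8 = O(log n).

Answer: O(log n)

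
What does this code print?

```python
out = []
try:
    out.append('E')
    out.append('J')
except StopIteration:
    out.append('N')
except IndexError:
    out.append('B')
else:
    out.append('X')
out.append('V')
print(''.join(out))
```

Execution trace: 'E' (try body) → 'J' (try body, no exception) → 'X' (else) → 'V' (after the try/except). Output: EJXV

Answer: EJXV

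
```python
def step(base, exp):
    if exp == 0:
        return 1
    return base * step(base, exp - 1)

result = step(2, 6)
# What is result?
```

step(2, 6) = 2 * 2 * 2 * 2 * 2 * 2 = 64

Answer: 64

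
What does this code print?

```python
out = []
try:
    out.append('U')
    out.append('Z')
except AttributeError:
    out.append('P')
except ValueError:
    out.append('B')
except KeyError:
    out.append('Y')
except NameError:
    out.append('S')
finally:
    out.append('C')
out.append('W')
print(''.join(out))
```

Execution trace: 'U' (try body) → 'Z' (try body, no exception) → 'C' (finally) → 'W' (after the try/except). Output: UZCW

Answer: UZCW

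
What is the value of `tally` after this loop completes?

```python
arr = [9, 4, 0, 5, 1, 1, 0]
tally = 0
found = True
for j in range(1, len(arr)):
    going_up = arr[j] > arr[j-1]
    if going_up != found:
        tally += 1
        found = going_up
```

Count direction changes in [9, 4, 0, 5, 1, 1, 0]
`tally` takes the values: 0 → 1 → 2 → 3

Answer: 3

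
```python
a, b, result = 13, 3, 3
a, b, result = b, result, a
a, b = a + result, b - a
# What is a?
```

Trace:
`a, b, result = 13, 3, 3` → a = 13; b = 3; result = 3
`a, b, result = b, result, a` → a = 3; b = 3; result = 13
`a, b = a + result, b - a` → a = 16; b = 0
So a = 16

Answer: 16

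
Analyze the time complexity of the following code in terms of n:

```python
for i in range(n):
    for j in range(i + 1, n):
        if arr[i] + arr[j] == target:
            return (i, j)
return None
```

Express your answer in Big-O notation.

This is Two sum brute force. Time complexity: O(n²).

Answer: O(n²)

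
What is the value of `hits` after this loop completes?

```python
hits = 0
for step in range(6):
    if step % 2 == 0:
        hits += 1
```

Count numbers divisible by 2 in range(6)
`hits` takes the values: 0 → 1 → 2 → 3

Answer: 3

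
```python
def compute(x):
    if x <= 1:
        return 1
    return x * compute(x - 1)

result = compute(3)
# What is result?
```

compute(3) = 3 * 2 * 1 = 6

Answer: 6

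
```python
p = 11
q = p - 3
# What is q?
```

Trace:
`p = 11` → p = 11
`q = p - 3` → q = 8
So q = 8

Answer: 8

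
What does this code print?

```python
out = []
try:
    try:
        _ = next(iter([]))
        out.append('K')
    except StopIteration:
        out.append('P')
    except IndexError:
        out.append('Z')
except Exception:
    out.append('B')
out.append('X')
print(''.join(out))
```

Execution trace: 'P' (inner except StopIteration) → 'X' (after the try/except). Output: PX

Answer: PX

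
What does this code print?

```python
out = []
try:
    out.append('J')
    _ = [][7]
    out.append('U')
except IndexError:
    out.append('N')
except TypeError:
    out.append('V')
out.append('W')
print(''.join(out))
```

Execution trace: 'J' (try body) → 'N' (except IndexError) → 'W' (after the try/except). Output: JNW

Answer: JNW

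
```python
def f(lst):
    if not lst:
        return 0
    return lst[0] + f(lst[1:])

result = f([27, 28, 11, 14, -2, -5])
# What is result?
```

27 + 28 + 11 + 14 + (-2) + (-5) + 0 = 73

Answer: 73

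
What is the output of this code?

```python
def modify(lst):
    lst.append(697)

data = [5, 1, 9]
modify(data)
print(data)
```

Key concept: function modifies passed list.
Step by step:
`data = [5, 1, 9]` → data = [5, 1, 9]
`modify(data)` → data = [5, 1, 9, 697]
`print(data)` → prints [5, 1, 9, 697]

Answer: [5, 1, 9, 697]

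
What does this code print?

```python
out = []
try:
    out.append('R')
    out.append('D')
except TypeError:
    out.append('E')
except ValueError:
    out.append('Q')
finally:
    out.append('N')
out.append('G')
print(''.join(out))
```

Execution trace: 'R' (try body) → 'D' (try body, no exception) → 'N' (finally) → 'G' (after the try/except). Output: RDNG

Answer: RDNG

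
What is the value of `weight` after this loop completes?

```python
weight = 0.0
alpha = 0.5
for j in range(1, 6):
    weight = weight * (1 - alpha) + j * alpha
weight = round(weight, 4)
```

Moving average with lr=0.5
`weight` takes the values: 0.0 → 0.5 → 1.25 → 2.125 → 3.0625 → 4.03125 → 4.0312

Answer: 4.0312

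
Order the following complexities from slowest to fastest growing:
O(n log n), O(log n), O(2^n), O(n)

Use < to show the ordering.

Ordered by growth rate: O(log n) < O(n) < O(n log n) < O(2^n)

Answer: O(log n) < O(n) < O(n log n) < O(2^n)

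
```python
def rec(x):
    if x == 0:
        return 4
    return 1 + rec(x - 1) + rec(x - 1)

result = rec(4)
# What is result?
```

rec(x) = 1 + 2·rec(x-1), rec(0)=4. Closed form: (4+1)·2^4 - 1 = 79.

Answer: 79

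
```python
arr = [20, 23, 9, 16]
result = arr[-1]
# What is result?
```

Trace:
`arr = [20, 23, 9, 16]` → arr = [20, 23, 9, 16]
`result = arr[-1]` → result = 16
So result = 16

Answer: 16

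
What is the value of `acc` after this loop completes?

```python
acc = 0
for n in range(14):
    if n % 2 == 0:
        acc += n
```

Sum of even numbers 0 to 13
`acc` takes the values: 0 → 2 → 6 → 12 → 20 → 30 → 42

Answer: 42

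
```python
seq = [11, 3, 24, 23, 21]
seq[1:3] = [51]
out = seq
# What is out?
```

Trace:
`seq = [11, 3, 24, 23, 21]` → seq = [11, 3, 24, 23, 21]
`seq[1:3] = [51]` → seq = [11, 51, 23, 21]
`out = seq` → out = [11, 51, 23, 21]
So out = [11, 51, 23, 21]

Answer: [11, 51, 23, 21]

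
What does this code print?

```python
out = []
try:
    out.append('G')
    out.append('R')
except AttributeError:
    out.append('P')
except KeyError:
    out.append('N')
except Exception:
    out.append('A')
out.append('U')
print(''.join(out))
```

Execution trace: 'G' (try body) → 'R' (try body, no exception) → 'U' (after the try/except). Output: GRU

Answer: GRU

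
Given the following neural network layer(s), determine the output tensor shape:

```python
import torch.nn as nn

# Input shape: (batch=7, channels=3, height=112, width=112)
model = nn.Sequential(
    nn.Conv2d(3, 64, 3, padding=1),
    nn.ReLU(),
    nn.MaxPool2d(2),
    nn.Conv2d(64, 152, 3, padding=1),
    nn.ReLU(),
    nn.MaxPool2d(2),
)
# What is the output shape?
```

Input: (7, 3, 112, 112) -> after first Conv2d: (7, 64, 112, 112) -> after first MaxPool2d: (7, 64, 56, 56) -> after second Conv2d: (7, 152, 56, 56) -> Output: (7, 152, 28, 28)

Answer: (7, 152, 28, 28)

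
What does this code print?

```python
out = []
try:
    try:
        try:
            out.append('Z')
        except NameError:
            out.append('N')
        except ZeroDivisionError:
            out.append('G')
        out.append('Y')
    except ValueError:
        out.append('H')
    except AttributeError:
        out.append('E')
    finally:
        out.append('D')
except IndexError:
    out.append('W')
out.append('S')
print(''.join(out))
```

Execution trace: 'Z' (inner try body, no exception) → 'Y' (try body, no exception) → 'D' (finally) → 'S' (after the try/except). Output: ZYDS

Answer: ZYDS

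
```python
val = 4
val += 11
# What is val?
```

Trace:
`val = 4` → val = 4
`val += 11` → val = 15
So val = 15

Answer: 15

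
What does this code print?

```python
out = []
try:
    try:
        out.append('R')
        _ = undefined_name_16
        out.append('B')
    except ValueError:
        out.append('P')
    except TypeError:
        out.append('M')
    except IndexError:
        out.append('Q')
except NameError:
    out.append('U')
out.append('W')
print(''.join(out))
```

Execution trace: 'R' (try body) → 'U' (outer except NameError) → 'W' (after the try/except). Output: RUW

Answer: RUW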